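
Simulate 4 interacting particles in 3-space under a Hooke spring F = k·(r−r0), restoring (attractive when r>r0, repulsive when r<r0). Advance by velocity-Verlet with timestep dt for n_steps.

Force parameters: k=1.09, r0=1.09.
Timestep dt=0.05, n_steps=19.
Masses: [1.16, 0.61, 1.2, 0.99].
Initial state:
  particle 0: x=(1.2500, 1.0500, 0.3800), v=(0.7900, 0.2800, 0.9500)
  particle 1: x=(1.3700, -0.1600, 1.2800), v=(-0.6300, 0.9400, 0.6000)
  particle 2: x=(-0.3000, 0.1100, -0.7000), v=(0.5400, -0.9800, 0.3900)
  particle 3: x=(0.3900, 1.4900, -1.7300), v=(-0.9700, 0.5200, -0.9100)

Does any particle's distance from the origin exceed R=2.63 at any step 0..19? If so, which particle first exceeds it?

step 0: x0=(1.2500, 1.0500, 0.3800) x1=(1.3700, -0.1600, 1.2800) x2=(-0.3000, 0.1100, -0.7000) x3=(0.3900, 1.4900, -1.7300)
step 1: x0=(1.2881, 1.0633, 0.4259) x1=(1.3347, -0.1093, 1.3022) x2=(-0.2707, 0.0620, -0.6791) x3=(0.3427, 1.5133, -1.7705)
step 2: x0=(1.3232, 1.0754, 0.4681) x1=(1.2922, -0.0518, 1.3087) x2=(-0.2370, 0.0163, -0.6554) x3=(0.2980, 1.5311, -1.8005)
step 3: x0=(1.3551, 1.0862, 0.5065) x1=(1.2428, 0.0119, 1.2998) x2=(-0.1990, -0.0267, -0.6291) x3=(0.2561, 1.5433, -1.8195)
step 4: x0=(1.3836, 1.0959, 0.5406) x1=(1.1868, 0.0813, 1.2757) x2=(-0.1569, -0.0668, -0.6003) x3=(0.2173, 1.5498, -1.8272)
step 5: x0=(1.4085, 1.1044, 0.5703) x1=(1.1248, 0.1554, 1.2371) x2=(-0.1111, -0.1036, -0.5693) x3=(0.1818, 1.5506, -1.8236)
step 6: x0=(1.4298, 1.1119, 0.5954) x1=(1.0572, 0.2337, 1.1848) x2=(-0.0617, -0.1368, -0.5362) x3=(0.1498, 1.5459, -1.8086)
step 7: x0=(1.4474, 1.1185, 0.6158) x1=(0.9845, 0.3152, 1.1196) x2=(-0.0091, -0.1664, -0.5014) x3=(0.1212, 1.5358, -1.7823)
step 8: x0=(1.4615, 1.1241, 0.6313) x1=(0.9072, 0.3994, 1.0427) x2=(0.0464, -0.1921, -0.4650) x3=(0.0963, 1.5204, -1.7449)
step 9: x0=(1.4720, 1.1289, 0.6421) x1=(0.8258, 0.4854, 0.9551) x2=(0.1043, -0.2138, -0.4274) x3=(0.0751, 1.5000, -1.6968)
step 10: x0=(1.4791, 1.1329, 0.6482) x1=(0.7408, 0.5727, 0.8580) x2=(0.1643, -0.2314, -0.3888) x3=(0.0575, 1.4750, -1.6386)
step 11: x0=(1.4829, 1.1359, 0.6497) x1=(0.6525, 0.6610, 0.7526) x2=(0.2261, -0.2451, -0.3496) x3=(0.0435, 1.4457, -1.5708)
step 12: x0=(1.4836, 1.1379, 0.6471) x1=(0.5618, 0.7499, 0.6400) x2=(0.2894, -0.2549, -0.3099) x3=(0.0331, 1.4123, -1.4941)
step 13: x0=(1.4811, 1.1388, 0.6404) x1=(0.4691, 0.8391, 0.5214) x2=(0.3538, -0.2609, -0.2700) x3=(0.0261, 1.3754, -1.4094)
step 14: x0=(1.4756, 1.1386, 0.6301) x1=(0.3753, 0.9285, 0.3981) x2=(0.4191, -0.2632, -0.2299) x3=(0.0223, 1.3354, -1.3175)
step 15: x0=(1.4669, 1.1371, 0.6163) x1=(0.2812, 1.0177, 0.2713) x2=(0.4851, -0.2620, -0.1898) x3=(0.0217, 1.2927, -1.2195)
step 16: x0=(1.4551, 1.1344, 0.5992) x1=(0.1875, 1.1060, 0.1423) x2=(0.5514, -0.2573, -0.1498) x3=(0.0239, 1.2477, -1.1164)
step 17: x0=(1.4402, 1.1306, 0.5793) x1=(0.0952, 1.1930, 0.0125) x2=(0.6178, -0.2491, -0.1098) x3=(0.0288, 1.2007, -1.0092)
step 18: x0=(1.4221, 1.1256, 0.5565) x1=(0.0052, 1.2781, -0.1165) x2=(0.6841, -0.2375, -0.0699) x3=(0.0362, 1.1520, -0.8991)
step 19: x0=(1.4009, 1.1196, 0.5312) x1=(-0.0819, 1.3608, -0.2431) x2=(0.7499, -0.2225, -0.0303) x3=(0.0461, 1.1018, -0.7871)

no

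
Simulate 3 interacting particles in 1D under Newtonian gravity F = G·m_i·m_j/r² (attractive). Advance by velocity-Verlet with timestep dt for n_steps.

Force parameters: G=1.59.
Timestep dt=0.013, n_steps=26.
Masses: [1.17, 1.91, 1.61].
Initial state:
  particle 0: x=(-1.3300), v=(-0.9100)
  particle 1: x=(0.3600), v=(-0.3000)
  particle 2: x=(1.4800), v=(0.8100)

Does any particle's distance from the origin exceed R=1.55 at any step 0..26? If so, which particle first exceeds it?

step 0: x0=(-1.3300) x1=(0.3600) x2=(1.4800)
step 1: x0=(-1.3417) x1=(0.3562) x2=(1.4903)
step 2: x0=(-1.3532) x1=(0.3527) x2=(1.5002)
step 3: x0=(-1.3644) x1=(0.3493) x2=(1.5096)
step 4: x0=(-1.3755) x1=(0.3462) x2=(1.5186)
step 5: x0=(-1.3863) x1=(0.3433) x2=(1.5272)
step 6: x0=(-1.3968) x1=(0.3406) x2=(1.5354)
step 7: x0=(-1.4072) x1=(0.3381) x2=(1.5433)
step 8: x0=(-1.4173) x1=(0.3358) x2=(1.5507)
step 9: x0=(-1.4273) x1=(0.3336) x2=(1.5577)
step 10: x0=(-1.4370) x1=(0.3317) x2=(1.5644)
step 11: x0=(-1.4465) x1=(0.3299) x2=(1.5707)
step 12: x0=(-1.4558) x1=(0.3284) x2=(1.5766)
step 13: x0=(-1.4648) x1=(0.3270) x2=(1.5821)
step 14: x0=(-1.4737) x1=(0.3258) x2=(1.5873)
step 15: x0=(-1.4824) x1=(0.3247) x2=(1.5922)
step 16: x0=(-1.4908) x1=(0.3239) x2=(1.5966)
step 17: x0=(-1.4991) x1=(0.3232) x2=(1.6008)
step 18: x0=(-1.5072) x1=(0.3226) x2=(1.6046)
step 19: x0=(-1.5150) x1=(0.3223) x2=(1.6080)
step 20: x0=(-1.5227) x1=(0.3221) x2=(1.6111)
step 21: x0=(-1.5302) x1=(0.3221) x2=(1.6139)
step 22: x0=(-1.5374) x1=(0.3222) x2=(1.6163)
step 23: x0=(-1.5445) x1=(0.3225) x2=(1.6184)
step 24: x0=(-1.5514) x1=(0.3230) x2=(1.6201)
step 25: x0=(-1.5581) x1=(0.3237) x2=(1.6215)
step 26: x0=(-1.5647) x1=(0.3245) x2=(1.6226)

yes, particle 2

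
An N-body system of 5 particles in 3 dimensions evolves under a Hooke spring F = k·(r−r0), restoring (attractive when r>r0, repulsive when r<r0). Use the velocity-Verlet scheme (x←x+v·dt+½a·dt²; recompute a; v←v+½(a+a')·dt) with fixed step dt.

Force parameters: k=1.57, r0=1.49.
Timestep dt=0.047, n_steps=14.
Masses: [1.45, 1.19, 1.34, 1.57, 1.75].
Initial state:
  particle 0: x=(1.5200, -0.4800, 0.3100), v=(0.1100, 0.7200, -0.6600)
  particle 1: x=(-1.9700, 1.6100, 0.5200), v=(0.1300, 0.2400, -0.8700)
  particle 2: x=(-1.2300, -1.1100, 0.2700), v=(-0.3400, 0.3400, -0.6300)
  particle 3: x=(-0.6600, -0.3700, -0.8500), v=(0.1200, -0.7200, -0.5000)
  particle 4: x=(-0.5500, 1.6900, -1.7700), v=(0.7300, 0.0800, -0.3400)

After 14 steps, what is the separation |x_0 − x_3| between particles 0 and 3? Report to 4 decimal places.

step 0: x0=(1.5200, -0.4800, 0.3100) x1=(-1.9700, 1.6100, 0.5200) x2=(-1.2300, -1.1100, 0.2700) x3=(-0.6600, -0.3700, -0.8500) x4=(-0.5500, 1.6900, -1.7700)
step 1: x0=(1.5185, -0.4433, 0.2771) x1=(-1.9584, 1.6162, 0.4763) x2=(-1.2443, -1.0899, 0.2391) x3=(-0.6540, -0.4021, -0.8727) x4=(-0.5155, 1.6902, -1.7823)
step 2: x0=(1.5037, -0.4013, 0.2405) x1=(-1.9357, 1.6123, 0.4273) x2=(-1.2550, -1.0616, 0.2056) x3=(-0.6473, -0.4305, -0.8938) x4=(-0.4809, 1.6832, -1.7872)
step 3: x0=(1.4758, -0.3541, 0.2003) x1=(-1.9023, 1.5985, 0.3729) x2=(-1.2620, -1.0254, 0.1696) x3=(-0.6398, -0.4551, -0.9134) x4=(-0.4463, 1.6691, -1.7851)
step 4: x0=(1.4354, -0.3021, 0.1566) x1=(-1.8585, 1.5751, 0.3137) x2=(-1.2655, -0.9815, 0.1313) x3=(-0.6316, -0.4758, -0.9317) x4=(-0.4117, 1.6483, -1.7760)
step 5: x0=(1.3830, -0.2458, 0.1096) x1=(-1.8047, 1.5426, 0.2497) x2=(-1.2653, -0.9302, 0.0908) x3=(-0.6226, -0.4925, -0.9488) x4=(-0.3775, 1.6208, -1.7605)
step 6: x0=(1.3192, -0.1855, 0.0595) x1=(-1.7417, 1.5015, 0.1815) x2=(-1.2615, -0.8721, 0.0483) x3=(-0.6128, -0.5054, -0.9649) x4=(-0.3437, 1.5872, -1.7389)
step 7: x0=(1.2450, -0.1217, 0.0067) x1=(-1.6701, 1.4525, 0.1094) x2=(-1.2543, -0.8076, 0.0039) x3=(-0.6022, -0.5144, -0.9802) x4=(-0.3103, 1.5477, -1.7116)
step 8: x0=(1.1613, -0.0550, -0.0488) x1=(-1.5907, 1.3965, 0.0340) x2=(-1.2439, -0.7374, -0.0420) x3=(-0.5908, -0.5198, -0.9949) x4=(-0.2776, 1.5028, -1.6793)
step 9: x0=(1.0692, 0.0143, -0.1064) x1=(-1.5046, 1.3343, -0.0443) x2=(-1.2305, -0.6620, -0.0894) x3=(-0.5785, -0.5218, -1.0092) x4=(-0.2455, 1.4531, -1.6424)
step 10: x0=(0.9699, 0.0856, -0.1660) x1=(-1.4127, 1.2670, -0.1250) x2=(-1.2143, -0.5821, -0.1378) x3=(-0.5655, -0.5208, -1.0233) x4=(-0.2142, 1.3991, -1.6017)
step 11: x0=(0.8645, 0.1584, -0.2270) x1=(-1.3161, 1.1955, -0.2075) x2=(-1.1957, -0.4985, -0.1872) x3=(-0.5516, -0.5170, -1.0375) x4=(-0.1837, 1.3414, -1.5578)
step 12: x0=(0.7543, 0.2321, -0.2893) x1=(-1.2159, 1.1210, -0.2913) x2=(-1.1751, -0.4119, -0.2371) x3=(-0.5370, -0.5110, -1.0518) x4=(-0.1539, 1.2806, -1.5113)
step 13: x0=(0.6407, 0.3064, -0.3522) x1=(-1.1132, 1.0445, -0.3759) x2=(-1.1530, -0.3230, -0.2874) x3=(-0.5216, -0.5033, -1.0667) x4=(-0.1248, 1.2174, -1.4631)
step 14: x0=(0.5249, 0.3808, -0.4155) x1=(-1.0091, 0.9671, -0.4608) x2=(-1.1297, -0.2325, -0.3377) x3=(-0.5055, -0.4944, -1.0821) x4=(-0.0964, 1.1524, -1.4138)

1.5074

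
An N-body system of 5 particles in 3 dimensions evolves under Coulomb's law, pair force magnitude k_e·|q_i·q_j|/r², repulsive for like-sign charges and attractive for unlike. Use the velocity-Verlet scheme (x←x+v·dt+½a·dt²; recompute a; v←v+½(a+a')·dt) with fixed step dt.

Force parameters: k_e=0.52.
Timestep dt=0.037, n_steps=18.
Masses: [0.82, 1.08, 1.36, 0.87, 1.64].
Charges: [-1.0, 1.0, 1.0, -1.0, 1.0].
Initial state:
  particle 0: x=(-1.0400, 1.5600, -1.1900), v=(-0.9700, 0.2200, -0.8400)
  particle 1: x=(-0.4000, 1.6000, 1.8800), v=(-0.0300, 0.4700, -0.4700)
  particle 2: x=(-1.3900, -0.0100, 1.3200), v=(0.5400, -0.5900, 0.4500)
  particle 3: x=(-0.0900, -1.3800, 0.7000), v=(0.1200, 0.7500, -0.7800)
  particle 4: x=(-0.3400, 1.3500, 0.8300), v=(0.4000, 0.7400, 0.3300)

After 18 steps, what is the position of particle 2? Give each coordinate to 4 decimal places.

step 0: x0=(-1.0400, 1.5600, -1.1900) x1=(-0.4000, 1.6000, 1.8800) x2=(-1.3900, -0.0100, 1.3200) x3=(-0.0900, -1.3800, 0.7000) x4=(-0.3400, 1.3500, 0.8300)
step 1: x0=(-1.0759, 1.5681, -1.2209) x1=(-0.4011, 1.6175, 1.8629) x2=(-1.3701, -0.0320, 1.3366) x3=(-0.0856, -1.3521, 0.6712) x4=(-0.3252, 1.3774, 0.8420)
step 2: x0=(-1.1117, 1.5763, -1.2516) x1=(-0.4021, 1.6352, 1.8463) x2=(-1.3502, -0.0542, 1.3531) x3=(-0.0814, -1.3240, 0.6426) x4=(-0.3102, 1.4047, 0.8534)
step 3: x0=(-1.1474, 1.5844, -1.2819) x1=(-0.4032, 1.6531, 1.8302) x2=(-1.3303, -0.0768, 1.3696) x3=(-0.0773, -1.2955, 0.6141) x4=(-0.2952, 1.4320, 0.8644)
step 4: x0=(-1.1831, 1.5925, -1.3120) x1=(-0.4042, 1.6713, 1.8148) x2=(-1.3105, -0.0997, 1.3859) x3=(-0.0734, -1.2668, 0.5857) x4=(-0.2802, 1.4592, 0.8748)
step 5: x0=(-1.2188, 1.6006, -1.3418) x1=(-0.4053, 1.6897, 1.8000) x2=(-1.2908, -0.1228, 1.4021) x3=(-0.0696, -1.2378, 0.5575) x4=(-0.2650, 1.4864, 0.8846)
step 6: x0=(-1.2544, 1.6087, -1.3713) x1=(-0.4064, 1.7083, 1.7858) x2=(-1.2710, -0.1462, 1.4183) x3=(-0.0659, -1.2086, 0.5296) x4=(-0.2497, 1.5135, 0.8939)
step 7: x0=(-1.2899, 1.6168, -1.4007) x1=(-0.4076, 1.7272, 1.7723) x2=(-1.2513, -0.1699, 1.4343) x3=(-0.0624, -1.1790, 0.5018) x4=(-0.2343, 1.5405, 0.9026)
step 8: x0=(-1.3254, 1.6250, -1.4297) x1=(-0.4089, 1.7463, 1.7595) x2=(-1.2316, -0.1939, 1.4502) x3=(-0.0591, -1.1492, 0.4742) x4=(-0.2188, 1.5674, 0.9107)
step 9: x0=(-1.3608, 1.6331, -1.4586) x1=(-0.4104, 1.7656, 1.7475) x2=(-1.2119, -0.2182, 1.4661) x3=(-0.0559, -1.1192, 0.4469) x4=(-0.2031, 1.5943, 0.9182)
step 10: x0=(-1.3962, 1.6413, -1.4873) x1=(-0.4120, 1.7852, 1.7362) x2=(-1.1921, -0.2427, 1.4818) x3=(-0.0529, -1.0888, 0.4197) x4=(-0.1873, 1.6211, 0.9250)
step 11: x0=(-1.4315, 1.6495, -1.5157) x1=(-0.4138, 1.8050, 1.7257) x2=(-1.1724, -0.2674, 1.4973) x3=(-0.0501, -1.0583, 0.3928) x4=(-0.1713, 1.6478, 0.9312)
step 12: x0=(-1.4668, 1.6577, -1.5440) x1=(-0.4158, 1.8250, 1.7160) x2=(-1.1526, -0.2924, 1.5128) x3=(-0.0474, -1.0274, 0.3662) x4=(-0.1551, 1.6744, 0.9368)
step 13: x0=(-1.5020, 1.6659, -1.5721) x1=(-0.4181, 1.8453, 1.7071) x2=(-1.1328, -0.3176, 1.5281) x3=(-0.0448, -0.9964, 0.3399) x4=(-0.1387, 1.7009, 0.9416)
step 14: x0=(-1.5372, 1.6741, -1.6000) x1=(-0.4207, 1.8658, 1.6990) x2=(-1.1130, -0.3431, 1.5433) x3=(-0.0424, -0.9651, 0.3138) x4=(-0.1221, 1.7273, 0.9458)
step 15: x0=(-1.5723, 1.6824, -1.6277) x1=(-0.4236, 1.8865, 1.6918) x2=(-1.0931, -0.3687, 1.5584) x3=(-0.0402, -0.9335, 0.2880) x4=(-0.1052, 1.7536, 0.9494)
step 16: x0=(-1.6073, 1.6906, -1.6552) x1=(-0.4268, 1.9075, 1.6854) x2=(-1.0732, -0.3946, 1.5733) x3=(-0.0381, -0.9018, 0.2625) x4=(-0.0881, 1.7798, 0.9523)
step 17: x0=(-1.6423, 1.6989, -1.6826) x1=(-0.4305, 1.9286, 1.6798) x2=(-1.0533, -0.4207, 1.5881) x3=(-0.0362, -0.8699, 0.2372) x4=(-0.0707, 1.8059, 0.9545)
step 18: x0=(-1.6773, 1.7073, -1.7099) x1=(-0.4345, 1.9500, 1.6749) x2=(-1.0333, -0.4469, 1.6027) x3=(-0.0344, -0.8377, 0.2123) x4=(-0.0530, 1.8319, 0.9561)

(-1.0333, -0.4469, 1.6027)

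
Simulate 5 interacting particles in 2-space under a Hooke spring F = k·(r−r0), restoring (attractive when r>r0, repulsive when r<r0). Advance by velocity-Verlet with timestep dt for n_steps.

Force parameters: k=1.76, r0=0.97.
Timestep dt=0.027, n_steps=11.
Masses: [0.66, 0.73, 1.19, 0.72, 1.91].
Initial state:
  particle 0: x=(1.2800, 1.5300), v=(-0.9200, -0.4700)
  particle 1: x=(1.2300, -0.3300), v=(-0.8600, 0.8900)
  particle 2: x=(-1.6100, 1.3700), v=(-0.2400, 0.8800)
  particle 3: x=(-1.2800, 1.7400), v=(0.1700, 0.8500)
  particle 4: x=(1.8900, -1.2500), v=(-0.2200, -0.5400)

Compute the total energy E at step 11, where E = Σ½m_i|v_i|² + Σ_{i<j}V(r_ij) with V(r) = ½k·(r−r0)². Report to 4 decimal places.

41.1795

step 0: x0=(1.2800, 1.5300) x1=(1.2300, -0.3300) x2=(-1.6100, 1.3700) x3=(-1.2800, 1.7400) x4=(1.8900, -1.2500)
step 1: x0=(1.2521, 1.5147) x1=(1.2036, -0.3030) x2=(-1.6131, 1.3919) x3=(-1.2699, 1.7598) x4=(1.8822, -1.2625)
step 2: x0=(1.2183, 1.4943) x1=(1.1709, -0.2701) x2=(-1.6094, 1.4100) x3=(-1.2491, 1.7731) x4=(1.8705, -1.2706)
step 3: x0=(1.1787, 1.4691) x1=(1.1321, -0.2317) x2=(-1.5990, 1.4242) x3=(-1.2177, 1.7800) x4=(1.8549, -1.2744)
step 4: x0=(1.1336, 1.4392) x1=(1.0874, -0.1879) x2=(-1.5820, 1.4347) x3=(-1.1760, 1.7805) x4=(1.8356, -1.2738)
step 5: x0=(1.0834, 1.4050) x1=(1.0372, -0.1392) x2=(-1.5587, 1.4414) x3=(-1.1244, 1.7745) x4=(1.8125, -1.2688)
step 6: x0=(1.0284, 1.3667) x1=(0.9819, -0.0859) x2=(-1.5292, 1.4443) x3=(-1.0635, 1.7621) x4=(1.7856, -1.2595)
step 7: x0=(0.9690, 1.3247) x1=(0.9217, -0.0285) x2=(-1.4938, 1.4436) x3=(-0.9936, 1.7435) x4=(1.7550, -1.2458)
step 8: x0=(0.9057, 1.2794) x1=(0.8571, 0.0325) x2=(-1.4527, 1.4393) x3=(-0.9155, 1.7188) x4=(1.7208, -1.2278)
step 9: x0=(0.8389, 1.2310) x1=(0.7886, 0.0965) x2=(-1.4063, 1.4316) x3=(-0.8298, 1.6883) x4=(1.6831, -1.2055)
step 10: x0=(0.7693, 1.1800) x1=(0.7167, 0.1630) x2=(-1.3548, 1.4205) x3=(-0.7372, 1.6522) x4=(1.6420, -1.1791)
step 11: x0=(0.6973, 1.1266) x1=(0.6419, 0.2313) x2=(-1.2986, 1.4063) x3=(-0.6385, 1.6108) x4=(1.5975, -1.1487)
step 0 velocities: v0=(-0.9200, -0.4700) v1=(-0.8600, 0.8900) v2=(-0.2400, 0.8800) v3=(0.1700, 0.8500) v4=(-0.2200, -0.5400)
step 0: KE=2.0015, PE=39.2150, E=41.2165
step 11 velocities: v0=(-2.6995, -2.0118) v1=(-2.8131, 2.5539) v2=(2.1627, -0.5841) v3=(3.7502, -1.6234) v4=(-1.7052, 1.2014)
step 11: KE=22.1629, PE=19.0166, E=41.1795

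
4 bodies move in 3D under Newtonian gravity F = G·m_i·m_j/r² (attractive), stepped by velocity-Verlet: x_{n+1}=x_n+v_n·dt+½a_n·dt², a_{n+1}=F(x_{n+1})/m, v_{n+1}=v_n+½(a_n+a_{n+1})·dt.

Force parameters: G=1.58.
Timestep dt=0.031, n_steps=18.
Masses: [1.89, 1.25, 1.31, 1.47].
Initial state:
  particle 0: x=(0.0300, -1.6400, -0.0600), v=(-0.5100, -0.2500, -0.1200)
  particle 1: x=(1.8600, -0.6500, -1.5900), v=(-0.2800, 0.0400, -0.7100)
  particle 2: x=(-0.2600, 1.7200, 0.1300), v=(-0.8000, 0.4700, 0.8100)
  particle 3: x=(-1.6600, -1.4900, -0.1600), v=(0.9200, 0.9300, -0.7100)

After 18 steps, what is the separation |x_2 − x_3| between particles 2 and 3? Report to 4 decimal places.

step 0: x0=(0.0300, -1.6400, -0.0600) x1=(1.8600, -0.6500, -1.5900) x2=(-0.2600, 1.7200, 0.1300) x3=(-1.6600, -1.4900, -0.1600)
step 1: x0=(0.0139, -1.6476, -0.0638) x1=(1.8511, -0.6488, -1.6118) x2=(-0.2848, 1.7343, 0.1551) x3=(-1.6309, -1.4611, -0.1820)
step 2: x0=(-0.0028, -1.6548, -0.0679) x1=(1.8416, -0.6477, -1.6333) x2=(-0.3095, 1.7481, 0.1800) x3=(-1.6006, -1.4322, -0.2040)
step 3: x0=(-0.0202, -1.6616, -0.0721) x1=(1.8316, -0.6467, -1.6543) x2=(-0.3342, 1.7614, 0.2049) x3=(-1.5690, -1.4032, -0.2258)
step 4: x0=(-0.0383, -1.6680, -0.0766) x1=(1.8211, -0.6458, -1.6750) x2=(-0.3589, 1.7742, 0.2296) x3=(-1.5361, -1.3743, -0.2477)
step 5: x0=(-0.0571, -1.6739, -0.0814) x1=(1.8101, -0.6450, -1.6953) x2=(-0.3836, 1.7865, 0.2542) x3=(-1.5019, -1.3454, -0.2694)
step 6: x0=(-0.0768, -1.6794, -0.0864) x1=(1.7986, -0.6443, -1.7152) x2=(-0.4082, 1.7983, 0.2787) x3=(-1.4662, -1.3165, -0.2909)
step 7: x0=(-0.0972, -1.6843, -0.0917) x1=(1.7866, -0.6437, -1.7348) x2=(-0.4328, 1.8096, 0.3031) x3=(-1.4290, -1.2879, -0.3123)
step 8: x0=(-0.1186, -1.6887, -0.0973) x1=(1.7740, -0.6432, -1.7540) x2=(-0.4573, 1.8204, 0.3274) x3=(-1.3902, -1.2594, -0.3335)
step 9: x0=(-0.1410, -1.6924, -0.1033) x1=(1.7610, -0.6428, -1.7728) x2=(-0.4819, 1.8307, 0.3515) x3=(-1.3499, -1.2312, -0.3545)
step 10: x0=(-0.1643, -1.6955, -0.1097) x1=(1.7475, -0.6425, -1.7912) x2=(-0.5064, 1.8405, 0.3755) x3=(-1.3078, -1.2034, -0.3752)
step 11: x0=(-0.1888, -1.6977, -0.1164) x1=(1.7334, -0.6423, -1.8092) x2=(-0.5308, 1.8498, 0.3993) x3=(-1.2639, -1.1761, -0.3955)
step 12: x0=(-0.2144, -1.6991, -0.1237) x1=(1.7189, -0.6422, -1.8269) x2=(-0.5552, 1.8587, 0.4230) x3=(-1.2182, -1.1494, -0.4154)
step 13: x0=(-0.2411, -1.6995, -0.1314) x1=(1.7038, -0.6422, -1.8442) x2=(-0.5796, 1.8670, 0.4465) x3=(-1.1705, -1.1234, -0.4348)
step 14: x0=(-0.2692, -1.6987, -0.1398) x1=(1.6883, -0.6423, -1.8611) x2=(-0.6039, 1.8748, 0.4699) x3=(-1.1208, -1.0984, -0.4537)
step 15: x0=(-0.2986, -1.6967, -0.1488) x1=(1.6722, -0.6424, -1.8776) x2=(-0.6282, 1.8822, 0.4931) x3=(-1.0690, -1.0745, -0.4718)
step 16: x0=(-0.3293, -1.6932, -0.1585) x1=(1.6556, -0.6427, -1.8937) x2=(-0.6525, 1.8890, 0.5161) x3=(-1.0151, -1.0519, -0.4892)
step 17: x0=(-0.3615, -1.6881, -0.1692) x1=(1.6385, -0.6431, -1.9095) x2=(-0.6766, 1.8954, 0.5390) x3=(-0.9589, -1.0310, -0.5057)
step 18: x0=(-0.3950, -1.6810, -0.1808) x1=(1.6208, -0.6436, -1.9248) x2=(-0.7008, 1.9013, 0.5617) x3=(-0.9006, -1.0120, -0.5210)

3.1144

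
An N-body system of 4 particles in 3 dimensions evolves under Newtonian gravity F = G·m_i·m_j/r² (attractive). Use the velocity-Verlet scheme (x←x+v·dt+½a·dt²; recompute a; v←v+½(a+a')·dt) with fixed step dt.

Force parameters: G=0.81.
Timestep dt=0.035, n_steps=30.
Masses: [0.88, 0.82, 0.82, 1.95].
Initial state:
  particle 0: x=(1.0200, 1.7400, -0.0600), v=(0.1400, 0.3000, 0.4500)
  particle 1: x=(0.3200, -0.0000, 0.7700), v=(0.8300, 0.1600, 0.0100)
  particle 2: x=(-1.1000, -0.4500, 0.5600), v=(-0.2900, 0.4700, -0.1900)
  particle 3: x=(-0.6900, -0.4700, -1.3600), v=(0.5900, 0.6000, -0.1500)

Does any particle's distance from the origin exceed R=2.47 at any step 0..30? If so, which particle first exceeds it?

step 0: x0=(1.0200, 1.7400, -0.0600) x1=(0.3200, -0.0000, 0.7700) x2=(-1.1000, -0.4500, 0.5600) x3=(-0.6900, -0.4700, -1.3600)
step 1: x0=(1.0248, 1.7503, -0.0442) x1=(0.3488, 0.0056, 0.7701) x2=(-1.1099, -0.4335, 0.5531) x3=(-0.6693, -0.4490, -1.3651)
step 2: x0=(1.0293, 1.7603, -0.0285) x1=(0.3773, 0.0112, 0.7698) x2=(-1.1193, -0.4168, 0.5458) x3=(-0.6486, -0.4278, -1.3698)
step 3: x0=(1.0336, 1.7698, -0.0127) x1=(0.4054, 0.0169, 0.7691) x2=(-1.1282, -0.3999, 0.5380) x3=(-0.6278, -0.4066, -1.3741)
step 4: x0=(1.0377, 1.7790, 0.0030) x1=(0.4330, 0.0226, 0.7680) x2=(-1.1366, -0.3830, 0.5298) x3=(-0.6069, -0.3852, -1.3781)
step 5: x0=(1.0416, 1.7878, 0.0188) x1=(0.4604, 0.0283, 0.7664) x2=(-1.1445, -0.3658, 0.5211) x3=(-0.5860, -0.3638, -1.3816)
step 6: x0=(1.0452, 1.7962, 0.0346) x1=(0.4873, 0.0342, 0.7644) x2=(-1.1520, -0.3486, 0.5119) x3=(-0.5650, -0.3423, -1.3849)
step 7: x0=(1.0486, 1.8043, 0.0503) x1=(0.5139, 0.0401, 0.7621) x2=(-1.1590, -0.3312, 0.5024) x3=(-0.5440, -0.3207, -1.3877)
step 8: x0=(1.0517, 1.8119, 0.0660) x1=(0.5402, 0.0461, 0.7592) x2=(-1.1654, -0.3137, 0.4924) x3=(-0.5229, -0.2991, -1.3902)
step 9: x0=(1.0547, 1.8191, 0.0817) x1=(0.5661, 0.0522, 0.7560) x2=(-1.1715, -0.2961, 0.4819) x3=(-0.5018, -0.2773, -1.3924)
step 10: x0=(1.0574, 1.8260, 0.0974) x1=(0.5917, 0.0584, 0.7524) x2=(-1.1770, -0.2783, 0.4711) x3=(-0.4807, -0.2554, -1.3942)
step 11: x0=(1.0599, 1.8324, 0.1131) x1=(0.6170, 0.0647, 0.7484) x2=(-1.1821, -0.2605, 0.4597) x3=(-0.4595, -0.2335, -1.3956)
step 12: x0=(1.0621, 1.8384, 0.1287) x1=(0.6419, 0.0712, 0.7439) x2=(-1.1867, -0.2425, 0.4480) x3=(-0.4382, -0.2115, -1.3966)
step 13: x0=(1.0641, 1.8440, 0.1443) x1=(0.6665, 0.0778, 0.7391) x2=(-1.1908, -0.2245, 0.4359) x3=(-0.4170, -0.1894, -1.3973)
step 14: x0=(1.0660, 1.8492, 0.1599) x1=(0.6908, 0.0846, 0.7338) x2=(-1.1944, -0.2063, 0.4233) x3=(-0.3956, -0.1672, -1.3976)
step 15: x0=(1.0676, 1.8540, 0.1754) x1=(0.7148, 0.0915, 0.7281) x2=(-1.1976, -0.1880, 0.4103) x3=(-0.3743, -0.1449, -1.3976)
step 16: x0=(1.0689, 1.8583, 0.1909) x1=(0.7385, 0.0986, 0.7221) x2=(-1.2003, -0.1696, 0.3968) x3=(-0.3530, -0.1226, -1.3971)
step 17: x0=(1.0701, 1.8622, 0.2063) x1=(0.7618, 0.1059, 0.7156) x2=(-1.2025, -0.1511, 0.3830) x3=(-0.3316, -0.1002, -1.3963)
step 18: x0=(1.0710, 1.8657, 0.2217) x1=(0.7849, 0.1133, 0.7087) x2=(-1.2042, -0.1325, 0.3688) x3=(-0.3101, -0.0777, -1.3952)
step 19: x0=(1.0717, 1.8687, 0.2370) x1=(0.8076, 0.1210, 0.7015) x2=(-1.2054, -0.1139, 0.3541) x3=(-0.2887, -0.0551, -1.3937)
step 20: x0=(1.0723, 1.8713, 0.2522) x1=(0.8300, 0.1288, 0.6938) x2=(-1.2061, -0.0951, 0.3390) x3=(-0.2673, -0.0325, -1.3917)
step 21: x0=(1.0726, 1.8734, 0.2674) x1=(0.8522, 0.1369, 0.6857) x2=(-1.2064, -0.0762, 0.3235) x3=(-0.2458, -0.0097, -1.3895)
step 22: x0=(1.0726, 1.8751, 0.2825) x1=(0.8740, 0.1452, 0.6772) x2=(-1.2061, -0.0572, 0.3076) x3=(-0.2243, 0.0131, -1.3868)
step 23: x0=(1.0725, 1.8763, 0.2975) x1=(0.8955, 0.1537, 0.6683) x2=(-1.2054, -0.0381, 0.2913) x3=(-0.2028, 0.0359, -1.3838)
step 24: x0=(1.0722, 1.8770, 0.3124) x1=(0.9166, 0.1624, 0.6590) x2=(-1.2041, -0.0189, 0.2746) x3=(-0.1813, 0.0589, -1.3804)
step 25: x0=(1.0716, 1.8772, 0.3271) x1=(0.9375, 0.1714, 0.6493) x2=(-1.2023, 0.0003, 0.2575) x3=(-0.1597, 0.0819, -1.3766)
step 26: x0=(1.0709, 1.8770, 0.3418) x1=(0.9581, 0.1806, 0.6392) x2=(-1.2000, 0.0197, 0.2400) x3=(-0.1382, 0.1050, -1.3724)
step 27: x0=(1.0699, 1.8762, 0.3564) x1=(0.9783, 0.1902, 0.6287) x2=(-1.1972, 0.0392, 0.2221) x3=(-0.1167, 0.1281, -1.3678)
step 28: x0=(1.0688, 1.8750, 0.3708) x1=(0.9982, 0.1999, 0.6178) x2=(-1.1938, 0.0588, 0.2038) x3=(-0.0951, 0.1514, -1.3628)
step 29: x0=(1.0674, 1.8732, 0.3852) x1=(1.0178, 0.2100, 0.6065) x2=(-1.1899, 0.0784, 0.1851) x3=(-0.0736, 0.1747, -1.3575)
step 30: x0=(1.0659, 1.8709, 0.3993) x1=(1.0370, 0.2204, 0.5948) x2=(-1.1854, 0.0982, 0.1661) x3=(-0.0520, 0.1980, -1.3517)

no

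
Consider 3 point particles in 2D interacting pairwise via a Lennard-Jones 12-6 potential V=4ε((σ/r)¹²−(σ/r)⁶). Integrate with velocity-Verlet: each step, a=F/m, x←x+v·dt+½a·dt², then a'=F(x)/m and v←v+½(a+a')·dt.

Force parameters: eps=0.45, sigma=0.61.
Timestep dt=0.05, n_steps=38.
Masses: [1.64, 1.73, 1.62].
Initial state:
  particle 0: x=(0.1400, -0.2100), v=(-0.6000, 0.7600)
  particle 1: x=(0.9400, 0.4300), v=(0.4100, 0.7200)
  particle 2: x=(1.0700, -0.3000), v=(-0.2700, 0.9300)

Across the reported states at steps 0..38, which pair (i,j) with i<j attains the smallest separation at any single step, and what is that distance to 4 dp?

step 0: x0=(0.1400, -0.2100) x1=(0.9400, 0.4300) x2=(1.0700, -0.3000)
step 1: x0=(0.1108, -0.1719) x1=(0.9605, 0.4646) x2=(1.0557, -0.2521)
step 2: x0=(0.0831, -0.1335) x1=(0.9808, 0.4967) x2=(1.0400, -0.2019)
step 3: x0=(0.0567, -0.0949) x1=(1.0010, 0.5274) x2=(1.0232, -0.1502)
step 4: x0=(0.0316, -0.0563) x1=(1.0209, 0.5586) x2=(1.0055, -0.0993)
step 5: x0=(0.0075, -0.0175) x1=(1.0406, 0.5937) x2=(0.9868, -0.0526)
step 6: x0=(-0.0154, 0.0214) x1=(1.0607, 0.6351) x2=(0.9666, -0.0128)
step 7: x0=(-0.0374, 0.0603) x1=(1.0813, 0.6812) x2=(0.9449, 0.0220)
step 8: x0=(-0.0584, 0.0993) x1=(1.1020, 0.7285) x2=(0.9220, 0.0554)
step 9: x0=(-0.0784, 0.1383) x1=(1.1225, 0.7749) x2=(0.8985, 0.0899)
step 10: x0=(-0.0975, 0.1772) x1=(1.1421, 0.8192) x2=(0.8748, 0.1265)
step 11: x0=(-0.1156, 0.2162) x1=(1.1608, 0.8611) x2=(0.8512, 0.1657)
step 12: x0=(-0.1327, 0.2552) x1=(1.1785, 0.9007) x2=(0.8277, 0.2074)
step 13: x0=(-0.1488, 0.2941) x1=(1.1949, 0.9380) x2=(0.8045, 0.2515)
step 14: x0=(-0.1639, 0.3330) x1=(1.2101, 0.9732) x2=(0.7815, 0.2979)
step 15: x0=(-0.1778, 0.3719) x1=(1.2240, 1.0065) x2=(0.7587, 0.3465)
step 16: x0=(-0.1905, 0.4108) x1=(1.2366, 1.0378) x2=(0.7362, 0.3970)
step 17: x0=(-0.2020, 0.4497) x1=(1.2478, 1.0674) x2=(0.7140, 0.4495)
step 18: x0=(-0.2122, 0.4886) x1=(1.2575, 1.0954) x2=(0.6919, 0.5037)
step 19: x0=(-0.2210, 0.5275) x1=(1.2657, 1.1218) x2=(0.6700, 0.5595)
step 20: x0=(-0.2282, 0.5665) x1=(1.2724, 1.1467) x2=(0.6482, 0.6168)
step 21: x0=(-0.2338, 0.6056) x1=(1.2774, 1.1702) x2=(0.6265, 0.6756)
step 22: x0=(-0.2375, 0.6449) x1=(1.2806, 1.1924) x2=(0.6049, 0.7355)
step 23: x0=(-0.2393, 0.6843) x1=(1.2820, 1.2134) x2=(0.5832, 0.7966)
step 24: x0=(-0.2389, 0.7241) x1=(1.2815, 1.2332) x2=(0.5614, 0.8586)
step 25: x0=(-0.2362, 0.7643) x1=(1.2790, 1.2520) x2=(0.5394, 0.9212)
step 26: x0=(-0.2310, 0.8050) x1=(1.2745, 1.2699) x2=(0.5170, 0.9844)
step 27: x0=(-0.2232, 0.8463) x1=(1.2678, 1.2870) x2=(0.4942, 1.0477)
step 28: x0=(-0.2127, 0.8883) x1=(1.2589, 1.3034) x2=(0.4711, 1.1110)
step 29: x0=(-0.2002, 0.9310) x1=(1.2479, 1.3193) x2=(0.4483, 1.1742)
step 30: x0=(-0.1869, 0.9740) x1=(1.2346, 1.3347) x2=(0.4270, 1.2376)
step 31: x0=(-0.1757, 1.0162) x1=(1.2191, 1.3499) x2=(0.4102, 1.3021)
step 32: x0=(-0.1695, 1.0557) x1=(1.2013, 1.3650) x2=(0.4010, 1.3694)
step 33: x0=(-0.1686, 1.0925) x1=(1.1811, 1.3800) x2=(0.3997, 1.4396)
step 34: x0=(-0.1699, 1.1278) x1=(1.1583, 1.3952) x2=(0.4033, 1.5110)
step 35: x0=(-0.1707, 1.1634) x1=(1.1330, 1.4108) x2=(0.4091, 1.5817)
step 36: x0=(-0.1697, 1.2003) x1=(1.1051, 1.4269) x2=(0.4159, 1.6506)
step 37: x0=(-0.1665, 1.2387) x1=(1.0750, 1.4437) x2=(0.4229, 1.7171)
step 38: x0=(-0.1611, 1.2789) x1=(1.0433, 1.4611) x2=(0.4293, 1.7813)

pair (1,2), distance 0.6486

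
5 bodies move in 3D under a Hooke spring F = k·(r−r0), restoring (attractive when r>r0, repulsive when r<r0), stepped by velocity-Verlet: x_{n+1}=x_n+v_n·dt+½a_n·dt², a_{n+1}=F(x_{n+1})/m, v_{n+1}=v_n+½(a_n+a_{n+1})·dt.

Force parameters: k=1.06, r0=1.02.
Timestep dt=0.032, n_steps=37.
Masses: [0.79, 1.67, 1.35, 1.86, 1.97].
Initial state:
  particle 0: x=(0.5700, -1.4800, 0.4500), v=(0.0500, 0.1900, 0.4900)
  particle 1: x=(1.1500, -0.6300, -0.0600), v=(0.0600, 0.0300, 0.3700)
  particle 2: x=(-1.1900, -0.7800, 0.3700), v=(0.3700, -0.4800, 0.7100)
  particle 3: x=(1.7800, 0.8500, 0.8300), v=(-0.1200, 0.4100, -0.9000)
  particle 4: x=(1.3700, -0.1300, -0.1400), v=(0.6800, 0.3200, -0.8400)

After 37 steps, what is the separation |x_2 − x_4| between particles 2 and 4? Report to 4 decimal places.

step 0: x0=(0.5700, -1.4800, 0.4500) x1=(1.1500, -0.6300, -0.0600) x2=(-1.1900, -0.7800, 0.3700) x3=(1.7800, 0.8500, 0.8300) x4=(1.3700, -0.1300, -0.1400)
step 1: x0=(0.5718, -1.4723, 0.4656) x1=(1.1515, -0.6290, -0.0479) x2=(-1.1758, -0.7948, 0.3926) x3=(1.7752, 0.8621, 0.8008) x4=(1.3913, -0.1198, -0.1667)
step 2: x0=(0.5741, -1.4613, 0.4810) x1=(1.1521, -0.6280, -0.0353) x2=(-1.1570, -0.8086, 0.4151) x3=(1.7686, 0.8721, 0.7710) x4=(1.4117, -0.1098, -0.1929)
step 3: x0=(0.5768, -1.4471, 0.4962) x1=(1.1520, -0.6269, -0.0222) x2=(-1.1335, -0.8212, 0.4372) x3=(1.7601, 0.8801, 0.7406) x4=(1.4312, -0.1000, -0.2187)
step 4: x0=(0.5801, -1.4296, 0.5111) x1=(1.1510, -0.6257, -0.0086) x2=(-1.1055, -0.8326, 0.4590) x3=(1.7498, 0.8860, 0.7096) x4=(1.4498, -0.0904, -0.2440)
step 5: x0=(0.5840, -1.4090, 0.5256) x1=(1.1492, -0.6244, 0.0054) x2=(-1.0730, -0.8427, 0.4803) x3=(1.7377, 0.8898, 0.6781) x4=(1.4674, -0.0810, -0.2688)
step 6: x0=(0.5884, -1.3853, 0.5397) x1=(1.1466, -0.6230, 0.0200) x2=(-1.0361, -0.8517, 0.5012) x3=(1.7240, 0.8917, 0.6461) x4=(1.4841, -0.0720, -0.2931)
step 7: x0=(0.5934, -1.3586, 0.5533) x1=(1.1433, -0.6214, 0.0349) x2=(-0.9949, -0.8593, 0.5216) x3=(1.7085, 0.8915, 0.6138) x4=(1.4997, -0.0633, -0.3169)
step 8: x0=(0.5991, -1.3290, 0.5664) x1=(1.1393, -0.6197, 0.0503) x2=(-0.9496, -0.8656, 0.5414) x3=(1.6914, 0.8893, 0.5811) x4=(1.5144, -0.0549, -0.3402)
step 9: x0=(0.6054, -1.2966, 0.5790) x1=(1.1347, -0.6178, 0.0661) x2=(-0.9002, -0.8706, 0.5606) x3=(1.6727, 0.8853, 0.5482) x4=(1.5281, -0.0469, -0.3628)
step 10: x0=(0.6124, -1.2615, 0.5910) x1=(1.1295, -0.6157, 0.0823) x2=(-0.8469, -0.8743, 0.5791) x3=(1.6526, 0.8793, 0.5151) x4=(1.5408, -0.0393, -0.3849)
step 11: x0=(0.6201, -1.2239, 0.6023) x1=(1.1237, -0.6133, 0.0987) x2=(-0.7899, -0.8766, 0.5969) x3=(1.6309, 0.8715, 0.4818) x4=(1.5525, -0.0321, -0.4063)
step 12: x0=(0.6285, -1.1839, 0.6130) x1=(1.1174, -0.6107, 0.1154) x2=(-0.7294, -0.8775, 0.6139) x3=(1.6079, 0.8619, 0.4484) x4=(1.5633, -0.0253, -0.4271)
step 13: x0=(0.6376, -1.1416, 0.6231) x1=(1.1106, -0.6078, 0.1324) x2=(-0.6656, -0.8770, 0.6302) x3=(1.5836, 0.8506, 0.4149) x4=(1.5730, -0.0190, -0.4472)
step 14: x0=(0.6474, -1.0972, 0.6325) x1=(1.1035, -0.6047, 0.1495) x2=(-0.5985, -0.8752, 0.6456) x3=(1.5581, 0.8376, 0.3815) x4=(1.5819, -0.0131, -0.4667)
step 15: x0=(0.6580, -1.0508, 0.6412) x1=(1.0960, -0.6012, 0.1668) x2=(-0.5286, -0.8721, 0.6602) x3=(1.5314, 0.8230, 0.3481) x4=(1.5897, -0.0077, -0.4854)
step 16: x0=(0.6693, -1.0027, 0.6492) x1=(1.0883, -0.5975, 0.1841) x2=(-0.4559, -0.8676, 0.6739) x3=(1.5036, 0.8070, 0.3148) x4=(1.5967, -0.0027, -0.5035)
step 17: x0=(0.6813, -0.9529, 0.6565) x1=(1.0804, -0.5934, 0.2015) x2=(-0.3807, -0.8618, 0.6867) x3=(1.4748, 0.7895, 0.2817) x4=(1.6027, 0.0017, -0.5209)
step 18: x0=(0.6942, -0.9016, 0.6632) x1=(1.0724, -0.5890, 0.2188) x2=(-0.3032, -0.8547, 0.6986) x3=(1.4450, 0.7707, 0.2488) x4=(1.6079, 0.0057, -0.5375)
step 19: x0=(0.7077, -0.8490, 0.6693) x1=(1.0643, -0.5843, 0.2361) x2=(-0.2237, -0.8464, 0.7096) x3=(1.4145, 0.7506, 0.2160) x4=(1.6122, 0.0092, -0.5533)
step 20: x0=(0.7220, -0.7952, 0.6748) x1=(1.0563, -0.5792, 0.2532) x2=(-0.1424, -0.8370, 0.7197) x3=(1.3831, 0.7294, 0.1836) x4=(1.6157, 0.0123, -0.5685)
step 21: x0=(0.7371, -0.7403, 0.6797) x1=(1.0483, -0.5738, 0.2700) x2=(-0.0596, -0.8264, 0.7289) x3=(1.3511, 0.7071, 0.1514) x4=(1.6184, 0.0149, -0.5828)
step 22: x0=(0.7528, -0.6844, 0.6841) x1=(1.0405, -0.5681, 0.2866) x2=(0.0246, -0.8147, 0.7372) x3=(1.3185, 0.6838, 0.1195) x4=(1.6203, 0.0170, -0.5965)
step 23: x0=(0.7693, -0.6275, 0.6881) x1=(1.0329, -0.5621, 0.3029) x2=(0.1099, -0.8022, 0.7447) x3=(1.2853, 0.6597, 0.0879) x4=(1.6215, 0.0186, -0.6093)
step 24: x0=(0.7865, -0.5696, 0.6917) x1=(1.0256, -0.5559, 0.3187) x2=(0.1960, -0.7887, 0.7513) x3=(1.2517, 0.6347, 0.0567) x4=(1.6221, 0.0198, -0.6214)
step 25: x0=(0.8045, -0.5109, 0.6950) x1=(1.0186, -0.5494, 0.3341) x2=(0.2828, -0.7745, 0.7572) x3=(1.2177, 0.6091, 0.0258) x4=(1.6219, 0.0206, -0.6328)
step 26: x0=(0.8231, -0.4511, 0.6979) x1=(1.0120, -0.5428, 0.3490) x2=(0.3701, -0.7597, 0.7623) x3=(1.1833, 0.5828, -0.0048) x4=(1.6212, 0.0210, -0.6433)
step 27: x0=(0.8423, -0.3902, 0.7006) x1=(1.0058, -0.5360, 0.3632) x2=(0.4577, -0.7444, 0.7667) x3=(1.1487, 0.5560, -0.0351) x4=(1.6200, 0.0210, -0.6532)
step 28: x0=(0.8622, -0.3281, 0.7031) x1=(1.0000, -0.5291, 0.3768) x2=(0.5455, -0.7287, 0.7705) x3=(1.1138, 0.5287, -0.0650) x4=(1.6182, 0.0206, -0.6622)
step 29: x0=(0.8826, -0.2647, 0.7054) x1=(0.9946, -0.5222, 0.3898) x2=(0.6334, -0.7127, 0.7738) x3=(1.0788, 0.5011, -0.0946) x4=(1.6159, 0.0198, -0.6706)
step 30: x0=(0.9035, -0.2000, 0.7074) x1=(0.9896, -0.5152, 0.4020) x2=(0.7213, -0.6967, 0.7766) x3=(1.0436, 0.4732, -0.1239) x4=(1.6131, 0.0187, -0.6781)
step 31: x0=(0.9249, -0.1340, 0.7091) x1=(0.9850, -0.5083, 0.4136) x2=(0.8093, -0.6805, 0.7790) x3=(1.0084, 0.4449, -0.1530) x4=(1.6100, 0.0173, -0.6850)
step 32: x0=(0.9466, -0.0666, 0.7105) x1=(0.9807, -0.5013, 0.4244) x2=(0.8974, -0.6644, 0.7811) x3=(0.9730, 0.4165, -0.1819) x4=(1.6065, 0.0155, -0.6911)
step 33: x0=(0.9687, 0.0019, 0.7115) x1=(0.9766, -0.4944, 0.4344) x2=(0.9856, -0.6484, 0.7829) x3=(0.9376, 0.3879, -0.2105) x4=(1.6027, 0.0135, -0.6965)
step 34: x0=(0.9910, 0.0714, 0.7122) x1=(0.9726, -0.4873, 0.4437) x2=(1.0740, -0.6323, 0.7845) x3=(0.9022, 0.3591, -0.2389) x4=(1.5985, 0.0113, -0.7011)
step 35: x0=(1.0135, 0.1418, 0.7124) x1=(0.9686, -0.4803, 0.4523) x2=(1.1627, -0.6163, 0.7859) x3=(0.8667, 0.3301, -0.2670) x4=(1.5941, 0.0088, -0.7050)
step 36: x0=(1.0363, 0.2129, 0.7122) x1=(0.9645, -0.4732, 0.4603) x2=(1.2517, -0.6002, 0.7870) x3=(0.8312, 0.3009, -0.2950) x4=(1.5894, 0.0061, -0.7082)
step 37: x0=(1.0594, 0.2845, 0.7114) x1=(0.9602, -0.4660, 0.4676) x2=(1.3411, -0.5840, 0.7877) x3=(0.7958, 0.2716, -0.3226) x4=(1.5845, 0.0032, -0.7106)

1.6276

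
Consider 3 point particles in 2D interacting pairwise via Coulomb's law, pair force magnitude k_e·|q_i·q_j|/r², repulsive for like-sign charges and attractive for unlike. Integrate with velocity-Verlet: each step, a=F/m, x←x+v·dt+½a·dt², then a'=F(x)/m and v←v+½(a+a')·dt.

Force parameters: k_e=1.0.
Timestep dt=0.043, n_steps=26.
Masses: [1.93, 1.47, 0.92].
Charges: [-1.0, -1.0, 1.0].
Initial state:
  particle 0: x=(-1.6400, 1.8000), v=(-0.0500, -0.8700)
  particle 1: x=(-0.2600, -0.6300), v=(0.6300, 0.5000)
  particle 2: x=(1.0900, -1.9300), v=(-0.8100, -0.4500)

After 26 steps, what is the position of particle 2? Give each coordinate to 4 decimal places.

(0.0769, -2.2260)

step 0: x0=(-1.6400, 1.8000) x1=(-0.2600, -0.6300) x2=(1.0900, -1.9300)
step 1: x0=(-1.6422, 1.7626) x1=(-0.2327, -0.6087) x2=(1.0549, -1.9491)
step 2: x0=(-1.6444, 1.7253) x1=(-0.2051, -0.5878) x2=(1.0194, -1.9677)
step 3: x0=(-1.6466, 1.6881) x1=(-0.1772, -0.5673) x2=(0.9834, -1.9858)
step 4: x0=(-1.6489, 1.6509) x1=(-0.1490, -0.5473) x2=(0.9470, -2.0034)
step 5: x0=(-1.6512, 1.6138) x1=(-0.1204, -0.5277) x2=(0.9102, -2.0204)
step 6: x0=(-1.6536, 1.5768) x1=(-0.0915, -0.5085) x2=(0.8730, -2.0368)
step 7: x0=(-1.6561, 1.5399) x1=(-0.0622, -0.4899) x2=(0.8353, -2.0526)
step 8: x0=(-1.6586, 1.5030) x1=(-0.0327, -0.4717) x2=(0.7974, -2.0677)
step 9: x0=(-1.6612, 1.4662) x1=(-0.0028, -0.4540) x2=(0.7590, -2.0823)
step 10: x0=(-1.6638, 1.4295) x1=(0.0273, -0.4368) x2=(0.7204, -2.0962)
step 11: x0=(-1.6665, 1.3928) x1=(0.0577, -0.4202) x2=(0.6814, -2.1094)
step 12: x0=(-1.6693, 1.3562) x1=(0.0884, -0.4040) x2=(0.6421, -2.1219)
step 13: x0=(-1.6722, 1.3197) x1=(0.1193, -0.3883) x2=(0.6027, -2.1338)
step 14: x0=(-1.6751, 1.2832) x1=(0.1505, -0.3732) x2=(0.5629, -2.1449)
step 15: x0=(-1.6782, 1.2468) x1=(0.1820, -0.3586) x2=(0.5230, -2.1554)
step 16: x0=(-1.6813, 1.2105) x1=(0.2137, -0.3444) x2=(0.4829, -2.1652)
step 17: x0=(-1.6845, 1.1742) x1=(0.2455, -0.3308) x2=(0.4426, -2.1743)
step 18: x0=(-1.6878, 1.1379) x1=(0.2776, -0.3177) x2=(0.4022, -2.1827)
step 19: x0=(-1.6912, 1.1017) x1=(0.3099, -0.3050) x2=(0.3617, -2.1904)
step 20: x0=(-1.6947, 1.0655) x1=(0.3424, -0.2928) x2=(0.3212, -2.1975)
step 21: x0=(-1.6983, 1.0294) x1=(0.3750, -0.2811) x2=(0.2805, -2.2038)
step 22: x0=(-1.7020, 0.9933) x1=(0.4078, -0.2699) x2=(0.2398, -2.2095)
step 23: x0=(-1.7058, 0.9572) x1=(0.4408, -0.2590) x2=(0.1991, -2.2146)
step 24: x0=(-1.7097, 0.9211) x1=(0.4738, -0.2486) x2=(0.1584, -2.2190)
step 25: x0=(-1.7137, 0.8850) x1=(0.5071, -0.2386) x2=(0.1176, -2.2228)
step 26: x0=(-1.7178, 0.8490) x1=(0.5404, -0.2290) x2=(0.0769, -2.2260)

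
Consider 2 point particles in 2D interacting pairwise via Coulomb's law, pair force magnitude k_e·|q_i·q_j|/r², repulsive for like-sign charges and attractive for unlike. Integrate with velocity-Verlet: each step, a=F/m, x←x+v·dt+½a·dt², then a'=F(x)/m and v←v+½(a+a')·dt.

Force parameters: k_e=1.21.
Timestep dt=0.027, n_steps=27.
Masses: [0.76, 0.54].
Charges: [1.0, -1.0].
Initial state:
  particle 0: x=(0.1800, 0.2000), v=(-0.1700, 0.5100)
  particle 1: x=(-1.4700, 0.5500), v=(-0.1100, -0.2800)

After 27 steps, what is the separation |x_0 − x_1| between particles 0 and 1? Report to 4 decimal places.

1.2270

step 0: x0=(0.1800, 0.2000) x1=(-1.4700, 0.5500)
step 1: x0=(0.1752, 0.2138) x1=(-1.4727, 0.5424)
step 2: x0=(0.1700, 0.2277) x1=(-1.4748, 0.5346)
step 3: x0=(0.1644, 0.2417) x1=(-1.4764, 0.5268)
step 4: x0=(0.1584, 0.2557) x1=(-1.4773, 0.5189)
step 5: x0=(0.1520, 0.2698) x1=(-1.4777, 0.5108)
step 6: x0=(0.1451, 0.2840) x1=(-1.4775, 0.5027)
step 7: x0=(0.1378, 0.2982) x1=(-1.4767, 0.4945)
step 8: x0=(0.1301, 0.3125) x1=(-1.4752, 0.4862)
step 9: x0=(0.1220, 0.3268) x1=(-1.4732, 0.4779)
step 10: x0=(0.1134, 0.3412) x1=(-1.4705, 0.4695)
step 11: x0=(0.1043, 0.3556) x1=(-1.4672, 0.4610)
step 12: x0=(0.0947, 0.3700) x1=(-1.4632, 0.4525)
step 13: x0=(0.0847, 0.3845) x1=(-1.4585, 0.4440)
step 14: x0=(0.0742, 0.3990) x1=(-1.4532, 0.4354)
step 15: x0=(0.0632, 0.4135) x1=(-1.4471, 0.4268)
step 16: x0=(0.0517, 0.4280) x1=(-1.4404, 0.4182)
step 17: x0=(0.0397, 0.4425) x1=(-1.4329, 0.4097)
step 18: x0=(0.0272, 0.4570) x1=(-1.4246, 0.4011)
step 19: x0=(0.0140, 0.4714) x1=(-1.4156, 0.3926)
step 20: x0=(0.0004, 0.4859) x1=(-1.4058, 0.3841)
step 21: x0=(-0.0139, 0.5003) x1=(-1.3952, 0.3756)
step 22: x0=(-0.0287, 0.5146) x1=(-1.3837, 0.3673)
step 23: x0=(-0.0442, 0.5289) x1=(-1.3713, 0.3590)
step 24: x0=(-0.0603, 0.5431) x1=(-1.3581, 0.3509)
step 25: x0=(-0.0771, 0.5571) x1=(-1.3439, 0.3429)
step 26: x0=(-0.0946, 0.5711) x1=(-1.3287, 0.3350)
step 27: x0=(-0.1128, 0.5849) x1=(-1.3125, 0.3274)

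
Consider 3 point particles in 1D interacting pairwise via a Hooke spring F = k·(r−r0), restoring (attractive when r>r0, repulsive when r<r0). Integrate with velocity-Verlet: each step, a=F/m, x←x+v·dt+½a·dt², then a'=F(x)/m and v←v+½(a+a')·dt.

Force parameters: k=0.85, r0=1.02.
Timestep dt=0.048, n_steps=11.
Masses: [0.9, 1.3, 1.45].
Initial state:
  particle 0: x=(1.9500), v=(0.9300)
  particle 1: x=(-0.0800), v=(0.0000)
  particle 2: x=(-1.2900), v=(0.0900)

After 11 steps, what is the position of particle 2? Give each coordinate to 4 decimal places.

step 0: x0=(1.9500) x1=(-0.0800) x2=(-1.2900)
step 1: x0=(1.9911) x1=(-0.0794) x2=(-1.2841)
step 2: x0=(2.0251) x1=(-0.0775) x2=(-1.2748)
step 3: x0=(2.0517) x1=(-0.0742) x2=(-1.2622)
step 4: x0=(2.0709) x1=(-0.0695) x2=(-1.2464)
step 5: x0=(2.0827) x1=(-0.0633) x2=(-1.2272)
step 6: x0=(2.0870) x1=(-0.0557) x2=(-1.2047)
step 7: x0=(2.0840) x1=(-0.0466) x2=(-1.1789)
step 8: x0=(2.0736) x1=(-0.0359) x2=(-1.1500)
step 9: x0=(2.0561) x1=(-0.0238) x2=(-1.1180)
step 10: x0=(2.0317) x1=(-0.0102) x2=(-1.0830)
step 11: x0=(2.0004) x1=(0.0049) x2=(-1.0451)

(-1.0451)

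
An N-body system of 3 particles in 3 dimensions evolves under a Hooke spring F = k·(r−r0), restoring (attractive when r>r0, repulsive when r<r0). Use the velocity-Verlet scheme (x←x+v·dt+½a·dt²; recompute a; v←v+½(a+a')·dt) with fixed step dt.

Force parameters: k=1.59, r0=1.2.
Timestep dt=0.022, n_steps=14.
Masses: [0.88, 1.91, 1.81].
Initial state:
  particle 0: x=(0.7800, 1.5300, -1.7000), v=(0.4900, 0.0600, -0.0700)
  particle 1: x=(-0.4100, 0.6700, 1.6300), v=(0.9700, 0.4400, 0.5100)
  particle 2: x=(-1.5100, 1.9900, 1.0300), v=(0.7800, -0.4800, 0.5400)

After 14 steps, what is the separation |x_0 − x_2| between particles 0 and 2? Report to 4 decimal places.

step 0: x0=(0.7800, 1.5300, -1.7000) x1=(-0.4100, 0.6700, 1.6300) x2=(-1.5100, 1.9900, 1.0300)
step 1: x0=(0.7898, 1.5312, -1.6998) x1=(-0.3886, 0.6799, 1.6407) x2=(-1.4924, 1.9793, 1.0415)
step 2: x0=(0.7975, 1.5322, -1.6960) x1=(-0.3670, 0.6902, 1.6505) x2=(-1.4741, 1.9682, 1.0524)
step 3: x0=(0.8032, 1.5329, -1.6886) x1=(-0.3452, 0.7009, 1.6592) x2=(-1.4549, 1.9569, 1.0625)
step 4: x0=(0.8070, 1.5334, -1.6777) x1=(-0.3233, 0.7119, 1.6670) x2=(-1.4349, 1.9453, 1.0720)
step 5: x0=(0.8088, 1.5336, -1.6633) x1=(-0.3012, 0.7234, 1.6738) x2=(-1.4142, 1.9334, 1.0808)
step 6: x0=(0.8086, 1.5336, -1.6453) x1=(-0.2790, 0.7352, 1.6796) x2=(-1.3927, 1.9212, 1.0888)
step 7: x0=(0.8066, 1.5334, -1.6237) x1=(-0.2566, 0.7474, 1.6845) x2=(-1.3704, 1.9087, 1.0962)
step 8: x0=(0.8027, 1.5329, -1.5987) x1=(-0.2340, 0.7600, 1.6884) x2=(-1.3474, 1.8960, 1.1029)
step 9: x0=(0.7969, 1.5322, -1.5703) x1=(-0.2113, 0.7729, 1.6914) x2=(-1.3236, 1.8831, 1.1089)
step 10: x0=(0.7894, 1.5312, -1.5385) x1=(-0.1885, 0.7861, 1.6934) x2=(-1.2991, 1.8699, 1.1142)
step 11: x0=(0.7801, 1.5300, -1.5033) x1=(-0.1655, 0.7996, 1.6945) x2=(-1.2739, 1.8565, 1.1189)
step 12: x0=(0.7692, 1.5286, -1.4648) x1=(-0.1424, 0.8134, 1.6948) x2=(-1.2480, 1.8429, 1.1230)
step 13: x0=(0.7566, 1.5270, -1.4231) x1=(-0.1192, 0.8275, 1.6941) x2=(-1.2215, 1.8291, 1.1263)
step 14: x0=(0.7424, 1.5251, -1.3783) x1=(-0.0959, 0.8419, 1.6926) x2=(-1.1943, 1.8151, 1.1291)

3.1815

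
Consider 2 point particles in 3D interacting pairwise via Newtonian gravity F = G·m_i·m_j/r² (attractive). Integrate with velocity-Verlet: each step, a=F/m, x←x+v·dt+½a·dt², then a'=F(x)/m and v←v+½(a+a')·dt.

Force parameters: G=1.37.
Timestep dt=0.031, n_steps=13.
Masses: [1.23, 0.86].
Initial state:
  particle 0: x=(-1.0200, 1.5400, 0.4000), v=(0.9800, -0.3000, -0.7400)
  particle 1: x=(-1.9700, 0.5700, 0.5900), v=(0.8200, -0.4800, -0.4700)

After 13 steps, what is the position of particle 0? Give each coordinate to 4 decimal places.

(-0.6593, 1.3841, 0.1097)

step 0: x0=(-1.0200, 1.5400, 0.4000) x1=(-1.9700, 0.5700, 0.5900)
step 1: x0=(-0.9898, 1.5305, 0.3771) x1=(-1.9443, 0.5554, 0.5754)
step 2: x0=(-0.9601, 1.5206, 0.3543) x1=(-1.9180, 0.5415, 0.5606)
step 3: x0=(-0.9307, 1.5102, 0.3316) x1=(-1.8911, 0.5281, 0.5457)
step 4: x0=(-0.9018, 1.4994, 0.3089) x1=(-1.8636, 0.5153, 0.5307)
step 5: x0=(-0.8732, 1.4883, 0.2864) x1=(-1.8356, 0.5031, 0.5156)
step 6: x0=(-0.8451, 1.4767, 0.2639) x1=(-1.8069, 0.4915, 0.5003)
step 7: x0=(-0.8173, 1.4647, 0.2416) x1=(-1.7778, 0.4805, 0.4849)
step 8: x0=(-0.7900, 1.4523, 0.2193) x1=(-1.7480, 0.4700, 0.4693)
step 9: x0=(-0.7631, 1.4395, 0.1972) x1=(-1.7177, 0.4602, 0.4536)
step 10: x0=(-0.7365, 1.4262, 0.1752) x1=(-1.6868, 0.4509, 0.4378)
step 11: x0=(-0.7104, 1.4126, 0.1532) x1=(-1.6553, 0.4422, 0.4217)
step 12: x0=(-0.6846, 1.3985, 0.1314) x1=(-1.6232, 0.4342, 0.4056)
step 13: x0=(-0.6593, 1.3841, 0.1097) x1=(-1.5906, 0.4267, 0.3892)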